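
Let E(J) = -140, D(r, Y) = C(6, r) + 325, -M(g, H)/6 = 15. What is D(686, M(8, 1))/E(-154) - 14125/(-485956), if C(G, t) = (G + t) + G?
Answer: -30947218/4252115 ≈ -7.2781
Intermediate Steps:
M(g, H) = -90 (M(g, H) = -6*15 = -90)
C(G, t) = t + 2*G
D(r, Y) = 337 + r (D(r, Y) = (r + 2*6) + 325 = (r + 12) + 325 = (12 + r) + 325 = 337 + r)
D(686, M(8, 1))/E(-154) - 14125/(-485956) = (337 + 686)/(-140) - 14125/(-485956) = 1023*(-1/140) - 14125*(-1/485956) = -1023/140 + 14125/485956 = -30947218/4252115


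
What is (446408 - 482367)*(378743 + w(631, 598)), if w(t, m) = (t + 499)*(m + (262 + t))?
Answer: -74204021507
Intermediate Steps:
w(t, m) = (499 + t)*(262 + m + t)
(446408 - 482367)*(378743 + w(631, 598)) = (446408 - 482367)*(378743 + (130738 + 631² + 499*598 + 761*631 + 598*631)) = -35959*(378743 + (130738 + 398161 + 298402 + 480191 + 377338)) = -35959*(378743 + 1684830) = -35959*2063573 = -74204021507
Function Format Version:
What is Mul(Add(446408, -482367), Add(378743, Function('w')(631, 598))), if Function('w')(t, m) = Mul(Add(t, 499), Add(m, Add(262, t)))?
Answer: -74204021507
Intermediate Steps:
Function('w')(t, m) = Mul(Add(499, t), Add(262, m, t))
Mul(Add(446408, -482367), Add(378743, Function('w')(631, 598))) = Mul(Add(446408, -482367), Add(378743, Add(130738, Pow(631, 2), Mul(499, 598), Mul(761, 631), Mul(598, 631)))) = Mul(-35959, Add(378743, Add(130738, 398161, 298402, 480191, 377338))) = Mul(-35959, Add(378743, 1684830)) = Mul(-35959, 2063573) = -74204021507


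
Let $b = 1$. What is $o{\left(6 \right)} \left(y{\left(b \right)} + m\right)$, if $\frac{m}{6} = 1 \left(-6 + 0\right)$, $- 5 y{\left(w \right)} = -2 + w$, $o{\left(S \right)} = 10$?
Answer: $-358$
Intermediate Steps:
$y{\left(w \right)} = \frac{2}{5} - \frac{w}{5}$ ($y{\left(w \right)} = - \frac{-2 + w}{5} = \frac{2}{5} - \frac{w}{5}$)
$m = -36$ ($m = 6 \cdot 1 \left(-6 + 0\right) = 6 \cdot 1 \left(-6\right) = 6 \left(-6\right) = -36$)
$o{\left(6 \right)} \left(y{\left(b \right)} + m\right) = 10 \left(\left(\frac{2}{5} - \frac{1}{5}\right) - 36\right) = 10 \left(\frac{1}{5} - 36\right) = 10 \left(- \frac{179}{5}\right) = -358$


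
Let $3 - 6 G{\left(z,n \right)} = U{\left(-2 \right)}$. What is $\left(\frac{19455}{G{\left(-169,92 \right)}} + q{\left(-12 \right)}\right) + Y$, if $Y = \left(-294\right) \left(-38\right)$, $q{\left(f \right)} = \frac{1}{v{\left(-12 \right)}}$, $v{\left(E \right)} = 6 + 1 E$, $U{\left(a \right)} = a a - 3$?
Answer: $\frac{417221}{6} \approx 69537.0$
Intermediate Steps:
$U{\left(a \right)} = -3 + a^{2}$ ($U{\left(a \right)} = a^{2} - 3 = -3 + a^{2}$)
$v{\left(E \right)} = 6 + E$
$q{\left(f \right)} = - \frac{1}{6}$ ($q{\left(f \right)} = \frac{1}{6 - 12} = \frac{1}{-6} = - \frac{1}{6}$)
$G{\left(z,n \right)} = \frac{1}{3}$ ($G{\left(z,n \right)} = \frac{1}{2} - \frac{-3 + \left(-2\right)^{2}}{6} = \frac{1}{2} - \frac{-3 + 4}{6} = \frac{1}{2} - \frac{1}{6} = \frac{1}{3}$)
$Y = 11172$
$\left(\frac{19455}{G{\left(-169,92 \right)}} + q{\left(-12 \right)}\right) + Y = \left(19455 \frac{1}{\frac{1}{3}} - \frac{1}{6}\right) + 11172 = \left(19455 \cdot 3 - \frac{1}{6}\right) + 11172 = \left(58365 - \frac{1}{6}\right) + 11172 = \frac{350189}{6} + 11172 = \frac{417221}{6}$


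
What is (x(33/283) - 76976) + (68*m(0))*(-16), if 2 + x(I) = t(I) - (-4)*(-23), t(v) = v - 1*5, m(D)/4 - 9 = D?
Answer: -32896736/283 ≈ -1.1624e+5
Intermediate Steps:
m(D) = 36 + 4*D
t(v) = -5 + v (t(v) = v - 5 = -5 + v)
x(I) = -99 + I (x(I) = -2 + ((-5 + I) - (-4)*(-23)) = -2 + ((-5 + I) - 1*92) = -2 + ((-5 + I) - 92) = -2 + (-97 + I) = -99 + I)
(x(33/283) - 76976) + (68*m(0))*(-16) = ((-99 + 33/283) - 76976) + (68*(36 + 4*0))*(-16) = ((-99 + 33*(1/283)) - 76976) + (68*(36 + 0))*(-16) = ((-99 + 33/283) - 76976) + (68*36)*(-16) = (-27984/283 - 76976) + 2448*(-16) = -21812192/283 - 39168 = -32896736/283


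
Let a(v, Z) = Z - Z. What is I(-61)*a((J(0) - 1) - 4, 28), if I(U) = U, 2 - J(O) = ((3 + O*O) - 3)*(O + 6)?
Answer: 0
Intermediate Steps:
J(O) = 2 - O²*(6 + O) (J(O) = 2 - ((3 + O*O) - 3)*(O + 6) = 2 - ((3 + O²) - 3)*(6 + O) = 2 - O²*(6 + O))
a(v, Z) = 0
I(-61)*a((J(0) - 1) - 4, 28) = -61*0 = 0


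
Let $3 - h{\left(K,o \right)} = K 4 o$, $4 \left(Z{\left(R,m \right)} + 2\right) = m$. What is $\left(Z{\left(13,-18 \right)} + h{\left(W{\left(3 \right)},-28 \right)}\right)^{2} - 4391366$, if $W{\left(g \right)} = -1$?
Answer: $- \frac{17512103}{4} \approx -4.378 \cdot 10^{6}$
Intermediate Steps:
$Z{\left(R,m \right)} = -2 + \frac{m}{4}$
$h{\left(K,o \right)} = 3 - 4 K o$ ($h{\left(K,o \right)} = 3 - K 4 o = 3 - 4 K o$)
$\left(Z{\left(13,-18 \right)} + h{\left(W{\left(3 \right)},-28 \right)}\right)^{2} - 4391366 = \left(\left(-2 + \frac{1}{4} \left(-18\right)\right) + \left(3 - \left(-4\right) \left(-28\right)\right)\right)^{2} - 4391366 = \left(\left(-2 - \frac{9}{2}\right) + \left(3 - 112\right)\right)^{2} - 4391366 = \left(- \frac{13}{2} - 109\right)^{2} - 4391366 = \left(- \frac{231}{2}\right)^{2} - 4391366 = \frac{53361}{4} - 4391366 = - \frac{17512103}{4}$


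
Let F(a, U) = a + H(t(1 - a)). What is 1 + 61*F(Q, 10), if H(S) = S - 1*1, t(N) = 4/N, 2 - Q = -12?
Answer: 10078/13 ≈ 775.23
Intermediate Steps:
Q = 14 (Q = 2 - 1*(-12) = 2 + 12 = 14)
H(S) = -1 + S (H(S) = S - 1 = -1 + S)
F(a, U) = -1 + a + 4/(1 - a) (F(a, U) = a + (-1 + 4/(1 - a)) = -1 + a + 4/(1 - a))
1 + 61*F(Q, 10) = 1 + 61*(-1 + 14 - 4/(-1 + 14)) = 1 + 61*(-1 + 14 - 4/13) = 1 + 61*(165/13) = 1 + 10065/13 = 10078/13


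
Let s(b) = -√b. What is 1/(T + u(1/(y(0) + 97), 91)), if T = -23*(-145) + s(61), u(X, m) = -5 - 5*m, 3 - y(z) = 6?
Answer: 2875/8265564 + √61/8265564 ≈ 0.00034877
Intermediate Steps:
y(z) = -3 (y(z) = 3 - 1*6 = 3 - 6 = -3)
T = 3335 - √61 (T = -23*(-145) - √61 = 3335 - √61 ≈ 3327.2)
1/(T + u(1/(y(0) + 97), 91)) = 1/((3335 - √61) + (-5 - 5*91)) = 1/((3335 - √61) + (-5 - 455)) = 1/((3335 - √61) - 460) = 1/(2875 - √61)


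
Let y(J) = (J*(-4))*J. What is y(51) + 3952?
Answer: -6452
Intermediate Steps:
y(J) = -4*J² (y(J) = (-4*J)*J = -4*J²)
y(51) + 3952 = -4*51² + 3952 = -4*2601 + 3952 = -10404 + 3952 = -6452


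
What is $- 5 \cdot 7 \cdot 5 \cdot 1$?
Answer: $-175$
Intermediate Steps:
$- 5 \cdot 7 \cdot 5 \cdot 1 = \left(-5\right) 35 \cdot 1 = \left(-175\right) 1 = -175$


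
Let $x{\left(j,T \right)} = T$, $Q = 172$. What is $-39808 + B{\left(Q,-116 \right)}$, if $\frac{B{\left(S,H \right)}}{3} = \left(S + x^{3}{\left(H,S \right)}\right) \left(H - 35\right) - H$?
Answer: $-2305184320$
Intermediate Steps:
$B{\left(S,H \right)} = - 3 H + 3 \left(-35 + H\right) \left(S + S^{3}\right)$ ($B{\left(S,H \right)} = 3 \left(\left(S + S^{3}\right) \left(H - 35\right) - H\right) = 3 \left(\left(S + S^{3}\right) \left(-35 + H\right) - H\right) = 3 \left(\left(-35 + H\right) \left(S + S^{3}\right) - H\right) = 3 \left(- H + \left(-35 + H\right) \left(S + S^{3}\right)\right) = - 3 H + 3 \left(-35 + H\right) \left(S + S^{3}\right)$)
$-39808 + B{\left(Q,-116 \right)} = -39808 - \left(17712 + 59856 + 2305066944\right) = -39808 - \left(534364608 + 1770779904\right) = -39808 - 2305144512 = -2305184320$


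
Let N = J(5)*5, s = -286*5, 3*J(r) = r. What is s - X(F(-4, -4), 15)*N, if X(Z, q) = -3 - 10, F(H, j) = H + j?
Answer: -3965/3 ≈ -1321.7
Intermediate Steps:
J(r) = r/3
s = -1430
X(Z, q) = -13
N = 25/3 (N = ((1/3)*5)*5 = (5/3)*5 = 25/3 ≈ 8.3333)
s - X(F(-4, -4), 15)*N = -1430 - (-13)*25/3 = -1430 - 1*(-325/3) = -1430 + 325/3 = -3965/3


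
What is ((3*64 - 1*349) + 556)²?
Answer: 159201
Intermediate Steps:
((3*64 - 1*349) + 556)² = ((192 - 349) + 556)² = (-157 + 556)² = 399² = 159201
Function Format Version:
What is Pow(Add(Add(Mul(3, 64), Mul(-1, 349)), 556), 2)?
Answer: 159201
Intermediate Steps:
Pow(Add(Add(Mul(3, 64), Mul(-1, 349)), 556), 2) = Pow(Add(Add(192, -349), 556), 2) = Pow(Add(-157, 556), 2) = Pow(399, 2) = 159201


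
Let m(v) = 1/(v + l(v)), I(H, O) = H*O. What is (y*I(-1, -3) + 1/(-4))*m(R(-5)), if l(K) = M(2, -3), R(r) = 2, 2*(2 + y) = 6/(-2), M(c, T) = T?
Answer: 43/4 ≈ 10.750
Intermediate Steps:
y = -7/2 (y = -2 + (6/(-2))/2 = -2 + (6*(-1/2))/2 = -2 + (1/2)*(-3) = -2 - 3/2 = -7/2 ≈ -3.5000)
l(K) = -3
m(v) = 1/(-3 + v) (m(v) = 1/(v - 3) = 1/(-3 + v))
(y*I(-1, -3) + 1/(-4))*m(R(-5)) = (-(-7)*(-3)/2 + 1/(-4))/(-3 + 2) = (-7/2*3 - 1/4)/(-1) = (-21/2 - 1/4)*(-1) = -43/4*(-1) = 43/4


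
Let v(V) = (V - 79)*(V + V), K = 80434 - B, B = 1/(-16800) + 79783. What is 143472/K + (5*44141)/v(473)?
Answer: 900801496495105/4076408215924 ≈ 220.98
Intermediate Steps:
B = 1340354399/16800 (B = -1/16800 + 79783 = 1340354399/16800 ≈ 79783.)
K = 10936801/16800 (K = 80434 - 1*1340354399/16800 = 80434 - 1340354399/16800 = 10936801/16800 ≈ 651.00)
v(V) = 2*V*(-79 + V) (v(V) = (-79 + V)*(2*V) = 2*V*(-79 + V))
143472/K + (5*44141)/v(473) = 143472/(10936801/16800) + (5*44141)/((2*473*(-79 + 473))) = 143472*(16800/10936801) + 220705/((2*473*394)) = 2410329600/10936801 + 220705/372724 = 900801496495105/4076408215924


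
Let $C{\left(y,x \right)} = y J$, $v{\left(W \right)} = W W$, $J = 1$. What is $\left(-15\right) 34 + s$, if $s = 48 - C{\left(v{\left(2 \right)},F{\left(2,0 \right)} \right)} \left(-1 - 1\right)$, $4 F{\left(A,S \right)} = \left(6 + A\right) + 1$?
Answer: $-454$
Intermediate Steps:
$F{\left(A,S \right)} = \frac{7}{4} + \frac{A}{4}$ ($F{\left(A,S \right)} = \frac{\left(6 + A\right) + 1}{4} = \frac{7 + A}{4} = \frac{7}{4} + \frac{A}{4}$)
$v{\left(W \right)} = W^{2}$
$C{\left(y,x \right)} = y$ ($C{\left(y,x \right)} = y 1 = y$)
$s = 56$ ($s = 48 - 2^{2} \left(-1 - 1\right) = 48 - 4 \left(-2\right) = 48 - -8 = 48 + 8 = 56$)
$\left(-15\right) 34 + s = \left(-15\right) 34 + 56 = -510 + 56 = -454$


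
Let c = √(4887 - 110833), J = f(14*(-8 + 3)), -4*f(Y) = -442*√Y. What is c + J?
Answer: I*(√105946 + 221*√70/2) ≈ 1250.0*I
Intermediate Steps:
f(Y) = 221*√Y/2 (f(Y) = -(-221)*√Y/2 = 221*√Y/2)
J = 221*I*√70/2 (J = 221*√(14*(-8 + 3))/2 = 221*√(14*(-5))/2 = 221*√(-70)/2 = 221*(I*√70)/2 = 221*I*√70/2 ≈ 924.51*I)
c = I*√105946 (c = √(-105946) = I*√105946 ≈ 325.49*I)
c + J = I*√105946 + 221*I*√70/2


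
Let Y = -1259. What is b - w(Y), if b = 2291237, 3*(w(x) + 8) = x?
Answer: 6874994/3 ≈ 2.2917e+6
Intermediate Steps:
w(x) = -8 + x/3
b - w(Y) = 2291237 - (-8 + (1/3)*(-1259)) = 2291237 - (-8 - 1259/3) = 2291237 - 1*(-1283/3) = 2291237 + 1283/3 = 6874994/3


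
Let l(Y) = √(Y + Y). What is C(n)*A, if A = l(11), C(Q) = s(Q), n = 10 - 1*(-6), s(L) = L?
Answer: 16*√22 ≈ 75.047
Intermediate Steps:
l(Y) = √2*√Y (l(Y) = √(2*Y) = √2*√Y)
n = 16 (n = 10 + 6 = 16)
C(Q) = Q
A = √22 (A = √2*√11 = √22 ≈ 4.6904)
C(n)*A = 16*√22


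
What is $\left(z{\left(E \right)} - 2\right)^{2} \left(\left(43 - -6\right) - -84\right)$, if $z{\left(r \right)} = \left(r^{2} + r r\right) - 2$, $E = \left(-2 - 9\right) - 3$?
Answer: $20022352$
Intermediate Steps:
$E = -14$ ($E = \left(-2 - 9\right) - 3 = -11 - 3 = -14$)
$z{\left(r \right)} = -2 + 2 r^{2}$ ($z{\left(r \right)} = \left(r^{2} + r^{2}\right) - 2 = 2 r^{2} - 2 = -2 + 2 r^{2}$)
$\left(z{\left(E \right)} - 2\right)^{2} \left(\left(43 - -6\right) - -84\right) = \left(\left(-2 + 2 \left(-14\right)^{2}\right) - 2\right)^{2} \left(\left(43 - -6\right) - -84\right) = \left(\left(-2 + 2 \cdot 196\right) - 2\right)^{2} \left(\left(43 + 6\right) + 84\right) = \left(\left(-2 + 392\right) - 2\right)^{2} \left(49 + 84\right) = \left(390 - 2\right)^{2} \cdot 133 = 388^{2} \cdot 133 = 150544 \cdot 133 = 20022352$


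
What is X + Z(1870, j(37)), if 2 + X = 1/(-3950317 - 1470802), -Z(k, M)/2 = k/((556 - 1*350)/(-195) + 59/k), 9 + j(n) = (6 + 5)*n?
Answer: 1477844278956223/405190697417 ≈ 3647.3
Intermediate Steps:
j(n) = -9 + 11*n (j(n) = -9 + (6 + 5)*n = -9 + 11*n)
Z(k, M) = -2*k/(-206/195 + 59/k) (Z(k, M) = -2*k/((556 - 1*350)/(-195) + 59/k) = -2*k/((556 - 350)*(-1/195) + 59/k) = -2*k/(206*(-1/195) + 59/k) = -2*k/(-206/195 + 59/k))
X = -10842239/5421119 (X = -2 + 1/(-3950317 - 1470802) = -2 + 1/(-5421119) = -2 - 1/5421119 = -10842239/5421119 ≈ -2.0000)
X + Z(1870, j(37)) = -10842239/5421119 + 390*1870²/(-11505 + 206*1870) = -10842239/5421119 + 390*3496900/(-11505 + 385220) = -10842239/5421119 + 390*3496900/373715 = -10842239/5421119 + 390*3496900*(1/373715) = -10842239/5421119 + 272758200/74743 = 1477844278956223/405190697417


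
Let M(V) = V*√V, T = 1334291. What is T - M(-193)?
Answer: 1334291 + 193*I*√193 ≈ 1.3343e+6 + 2681.2*I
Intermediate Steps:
M(V) = V^(3/2)
T - M(-193) = 1334291 - (-193)^(3/2) = 1334291 - (-193)*I*√193 = 1334291 + 193*I*√193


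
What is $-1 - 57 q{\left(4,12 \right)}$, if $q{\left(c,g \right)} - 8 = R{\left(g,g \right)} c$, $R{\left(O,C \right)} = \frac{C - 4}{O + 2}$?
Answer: $- \frac{4111}{7} \approx -587.29$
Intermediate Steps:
$R{\left(O,C \right)} = \frac{-4 + C}{2 + O}$
$q{\left(c,g \right)} = 8 + \frac{c \left(-4 + g\right)}{2 + g}$ ($q{\left(c,g \right)} = 8 + \frac{-4 + g}{2 + g} c = 8 + \frac{c \left(-4 + g\right)}{2 + g}$)
$-1 - 57 q{\left(4,12 \right)} = -1 - 57 \frac{16 + 8 \cdot 12 + 4 \left(-4 + 12\right)}{2 + 12} = -1 - 57 \frac{16 + 96 + 4 \cdot 8}{14} = -1 - 57 \frac{16 + 96 + 32}{14} = -1 - 57 \cdot \frac{1}{14} \cdot 144 = -1 - \frac{4104}{7} = - \frac{4111}{7}$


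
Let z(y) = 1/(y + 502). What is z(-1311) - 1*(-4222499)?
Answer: 3416001690/809 ≈ 4.2225e+6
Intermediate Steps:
z(y) = 1/(502 + y)
z(-1311) - 1*(-4222499) = 1/(502 - 1311) - 1*(-4222499) = 1/(-809) + 4222499 = -1/809 + 4222499 = 3416001690/809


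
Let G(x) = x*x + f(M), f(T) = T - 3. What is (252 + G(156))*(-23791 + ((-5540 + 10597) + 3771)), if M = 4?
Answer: -367925207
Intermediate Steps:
f(T) = -3 + T
G(x) = 1 + x² (G(x) = x*x + (-3 + 4) = x² + 1 = 1 + x²)
(252 + G(156))*(-23791 + ((-5540 + 10597) + 3771)) = (252 + (1 + 156²))*(-23791 + ((-5540 + 10597) + 3771)) = (252 + (1 + 24336))*(-23791 + (5057 + 3771)) = (252 + 24337)*(-23791 + 8828) = 24589*(-14963) = -367925207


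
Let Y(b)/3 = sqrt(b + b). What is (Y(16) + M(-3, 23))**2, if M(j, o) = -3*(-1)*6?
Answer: 612 + 432*sqrt(2) ≈ 1222.9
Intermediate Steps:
Y(b) = 3*sqrt(2)*sqrt(b) (Y(b) = 3*sqrt(b + b) = 3*sqrt(2*b) = 3*(sqrt(2)*sqrt(b)) = 3*sqrt(2)*sqrt(b))
M(j, o) = 18 (M(j, o) = 3*6 = 18)
(Y(16) + M(-3, 23))**2 = (3*sqrt(2)*sqrt(16) + 18)**2 = (3*sqrt(2)*4 + 18)**2 = (12*sqrt(2) + 18)**2 = (18 + 12*sqrt(2))**2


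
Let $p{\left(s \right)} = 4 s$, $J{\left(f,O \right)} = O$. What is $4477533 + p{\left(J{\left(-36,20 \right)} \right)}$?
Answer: $4477613$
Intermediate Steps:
$4477533 + p{\left(J{\left(-36,20 \right)} \right)} = 4477533 + 4 \cdot 20 = 4477533 + 80 = 4477613$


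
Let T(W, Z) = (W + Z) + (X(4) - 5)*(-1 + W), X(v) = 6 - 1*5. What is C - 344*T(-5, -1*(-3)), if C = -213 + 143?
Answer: -7638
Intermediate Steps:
X(v) = 1 (X(v) = 6 - 5 = 1)
T(W, Z) = 4 + Z - 3*W (T(W, Z) = (W + Z) + (1 - 5)*(-1 + W) = (W + Z) - 4*(-1 + W) = (W + Z) + (4 - 4*W) = 4 + Z - 3*W)
C = -70
C - 344*T(-5, -1*(-3)) = -70 - 344*(4 - 1*(-3) - 3*(-5)) = -70 - 344*(4 + 3 + 15) = -70 - 344*22 = -70 - 7568 = -7638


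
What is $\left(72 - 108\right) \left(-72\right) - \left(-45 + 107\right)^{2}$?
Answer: $-1252$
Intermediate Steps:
$\left(72 - 108\right) \left(-72\right) - \left(-45 + 107\right)^{2} = \left(-36\right) \left(-72\right) - 62^{2} = 2592 - 3844 = -1252$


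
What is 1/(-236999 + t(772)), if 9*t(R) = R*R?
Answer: -9/1537007 ≈ -5.8555e-6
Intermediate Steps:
t(R) = R**2/9 (t(R) = (R*R)/9 = R**2/9)
1/(-236999 + t(772)) = 1/(-236999 + (1/9)*772**2) = 1/(-236999 + (1/9)*595984) = 1/(-236999 + 595984/9) = 1/(-1537007/9) = -9/1537007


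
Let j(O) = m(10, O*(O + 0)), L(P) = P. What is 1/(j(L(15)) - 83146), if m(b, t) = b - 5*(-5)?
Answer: -1/83111 ≈ -1.2032e-5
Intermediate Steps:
m(b, t) = 25 + b (m(b, t) = b + 25 = 25 + b)
j(O) = 35 (j(O) = 25 + 10 = 35)
1/(j(L(15)) - 83146) = 1/(35 - 83146) = 1/(-83111) = -1/83111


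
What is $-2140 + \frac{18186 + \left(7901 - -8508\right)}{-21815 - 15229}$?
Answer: $- \frac{79308755}{37044} \approx -2140.9$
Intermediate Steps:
$-2140 + \frac{18186 + \left(7901 - -8508\right)}{-21815 - 15229} = -2140 + \frac{18186 + \left(7901 + 8508\right)}{-37044} = -2140 + \left(18186 + 16409\right) \left(- \frac{1}{37044}\right) = -2140 + 34595 \left(- \frac{1}{37044}\right) = -2140 - \frac{34595}{37044} = - \frac{79308755}{37044}$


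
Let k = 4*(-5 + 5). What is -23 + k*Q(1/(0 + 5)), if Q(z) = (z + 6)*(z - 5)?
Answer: -23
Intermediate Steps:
Q(z) = (-5 + z)*(6 + z) (Q(z) = (6 + z)*(-5 + z) = (-5 + z)*(6 + z))
k = 0 (k = 4*0 = 0)
-23 + k*Q(1/(0 + 5)) = -23 + 0*(-30 + 1/(0 + 5) + (1/(0 + 5))**2) = -23 + 0*(-30 + 1/5 + (1/5)**2) = -23 + 0*(-30 + 1/5 + 1/25) = -23 + 0*(-744/25) = -23 + 0 = -23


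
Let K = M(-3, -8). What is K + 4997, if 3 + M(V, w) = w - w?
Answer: 4994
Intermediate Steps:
M(V, w) = -3 (M(V, w) = -3 + (w - w) = -3 + 0 = -3)
K = -3
K + 4997 = -3 + 4997 = 4994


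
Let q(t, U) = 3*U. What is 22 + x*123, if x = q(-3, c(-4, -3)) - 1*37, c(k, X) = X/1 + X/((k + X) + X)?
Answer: -55253/10 ≈ -5525.3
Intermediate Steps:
c(k, X) = X + X/(k + 2*X) (c(k, X) = X*1 + X/((X + k) + X) = X + X/(k + 2*X))
x = -451/10 (x = 3*(-3*(1 - 4 + 2*(-3))/(-4 + 2*(-3))) - 1*37 = 3*(-3*(1 - 4 - 6)/(-4 - 6)) - 37 = 3*(-3*(-9)/(-10)) - 37 = 3*(-3*(-⅒)*(-9)) - 37 = 3*(-27/10) - 37 = -81/10 - 37 = -451/10 ≈ -45.100)
22 + x*123 = 22 - 451/10*123 = 22 - 55473/10 = -55253/10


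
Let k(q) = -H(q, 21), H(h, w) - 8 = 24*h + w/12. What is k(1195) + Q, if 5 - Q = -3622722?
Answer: 14376149/4 ≈ 3.5940e+6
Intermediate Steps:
H(h, w) = 8 + 24*h + w/12 (H(h, w) = 8 + (24*h + w/12) = 8 + 24*h + w/12)
Q = 3622727 (Q = 5 - 1*(-3622722) = 5 + 3622722 = 3622727)
k(q) = -39/4 - 24*q (k(q) = -(8 + 24*q + (1/12)*21) = -(8 + 24*q + 7/4) = -(39/4 + 24*q) = -39/4 - 24*q)
k(1195) + Q = (-39/4 - 24*1195) + 3622727 = (-39/4 - 28680) + 3622727 = -114759/4 + 3622727 = 14376149/4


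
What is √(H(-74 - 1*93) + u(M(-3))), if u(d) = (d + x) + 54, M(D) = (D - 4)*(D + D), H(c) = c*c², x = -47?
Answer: I*√4657414 ≈ 2158.1*I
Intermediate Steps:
H(c) = c³
M(D) = 2*D*(-4 + D) (M(D) = (-4 + D)*(2*D) = 2*D*(-4 + D))
u(d) = 7 + d (u(d) = (d - 47) + 54 = (-47 + d) + 54 = 7 + d)
√(H(-74 - 1*93) + u(M(-3))) = √((-74 - 1*93)³ + (7 + 2*(-3)*(-4 - 3))) = √((-74 - 93)³ + (7 + 2*(-3)*(-7))) = √((-167)³ + (7 + 42)) = √(-4657463 + 49) = √(-4657414) = I*√4657414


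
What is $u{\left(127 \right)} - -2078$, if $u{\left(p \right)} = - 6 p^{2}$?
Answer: $-94696$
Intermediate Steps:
$u{\left(127 \right)} - -2078 = - 6 \cdot 127^{2} - -2078 = \left(-6\right) 16129 + 2078 = -96774 + 2078 = -94696$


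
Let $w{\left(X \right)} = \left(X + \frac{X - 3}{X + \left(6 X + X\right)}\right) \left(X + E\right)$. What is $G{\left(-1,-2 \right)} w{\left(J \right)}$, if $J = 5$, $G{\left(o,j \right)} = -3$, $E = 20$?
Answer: $- \frac{1515}{4} \approx -378.75$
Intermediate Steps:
$w{\left(X \right)} = \left(20 + X\right) \left(X + \frac{-3 + X}{8 X}\right)$ ($w{\left(X \right)} = \left(X + \frac{X - 3}{X + \left(6 X + X\right)}\right) \left(X + 20\right) = \left(X + \frac{-3 + X}{X + 7 X}\right) \left(20 + X\right) = \left(X + \frac{-3 + X}{8 X}\right) \left(20 + X\right) = \left(20 + X\right) \left(X + \frac{-3 + X}{8 X}\right)$)
$G{\left(-1,-2 \right)} w{\left(J \right)} = - 3 \frac{-60 + 5 \left(17 + 8 \cdot 5^{2} + 161 \cdot 5\right)}{8 \cdot 5} = - 3 \cdot \frac{1}{8} \cdot \frac{1}{5} \left(-60 + 5 \left(17 + 8 \cdot 25 + 805\right)\right) = - 3 \cdot \frac{1}{8} \cdot \frac{1}{5} \left(-60 + 5 \left(17 + 200 + 805\right)\right) = - 3 \cdot \frac{1}{8} \cdot \frac{1}{5} \left(-60 + 5 \cdot 1022\right) = - 3 \cdot \frac{1}{8} \cdot \frac{1}{5} \left(-60 + 5110\right) = - 3 \cdot \frac{1}{8} \cdot \frac{1}{5} \cdot 5050 = \left(-3\right) \frac{505}{4} = - \frac{1515}{4}$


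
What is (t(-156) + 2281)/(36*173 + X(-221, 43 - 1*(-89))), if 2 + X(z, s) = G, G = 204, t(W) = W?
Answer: 425/1286 ≈ 0.33048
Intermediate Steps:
X(z, s) = 202 (X(z, s) = -2 + 204 = 202)
(t(-156) + 2281)/(36*173 + X(-221, 43 - 1*(-89))) = (-156 + 2281)/(36*173 + 202) = 2125/(6228 + 202) = 2125/6430 = 2125*(1/6430) = 425/1286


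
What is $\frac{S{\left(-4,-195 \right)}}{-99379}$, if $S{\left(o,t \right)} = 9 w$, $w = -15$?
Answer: $\frac{135}{99379} \approx 0.0013584$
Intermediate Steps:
$S{\left(o,t \right)} = -135$ ($S{\left(o,t \right)} = 9 \left(-15\right) = -135$)
$\frac{S{\left(-4,-195 \right)}}{-99379} = - \frac{135}{-99379} = \left(-135\right) \left(- \frac{1}{99379}\right) = \frac{135}{99379}$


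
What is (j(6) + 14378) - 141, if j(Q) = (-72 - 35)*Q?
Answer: 13595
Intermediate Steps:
j(Q) = -107*Q
(j(6) + 14378) - 141 = (-107*6 + 14378) - 141 = (-642 + 14378) - 141 = 13736 - 141 = 13595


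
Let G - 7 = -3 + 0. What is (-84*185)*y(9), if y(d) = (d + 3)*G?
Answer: -745920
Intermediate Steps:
G = 4 (G = 7 + (-3 + 0) = 7 - 3 = 4)
y(d) = 12 + 4*d (y(d) = (d + 3)*4 = (3 + d)*4 = 12 + 4*d)
(-84*185)*y(9) = (-84*185)*(12 + 4*9) = -15540*(12 + 36) = -15540*48 = -745920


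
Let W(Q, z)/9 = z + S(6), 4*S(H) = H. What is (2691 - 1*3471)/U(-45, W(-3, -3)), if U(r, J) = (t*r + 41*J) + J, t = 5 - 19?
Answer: -260/21 ≈ -12.381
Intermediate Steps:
t = -14
S(H) = H/4
W(Q, z) = 27/2 + 9*z (W(Q, z) = 9*(z + (¼)*6) = 9*(z + 3/2) = 9*(3/2 + z) = 27/2 + 9*z)
U(r, J) = -14*r + 42*J (U(r, J) = (-14*r + 41*J) + J = -14*r + 42*J)
(2691 - 1*3471)/U(-45, W(-3, -3)) = (2691 - 1*3471)/(-14*(-45) + 42*(27/2 + 9*(-3))) = (2691 - 3471)/(630 + 42*(27/2 - 27)) = -780/(630 + 42*(-27/2)) = -780/(630 - 567) = -780/63 = -780*1/63 = -260/21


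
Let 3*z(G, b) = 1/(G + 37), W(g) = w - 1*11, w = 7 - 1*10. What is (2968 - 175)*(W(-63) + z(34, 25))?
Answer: -2775311/71 ≈ -39089.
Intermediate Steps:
w = -3 (w = 7 - 10 = -3)
W(g) = -14 (W(g) = -3 - 1*11 = -3 - 11 = -14)
z(G, b) = 1/(3*(37 + G)) (z(G, b) = 1/(3*(G + 37)) = 1/(3*(37 + G)))
(2968 - 175)*(W(-63) + z(34, 25)) = (2968 - 175)*(-14 + 1/(3*(37 + 34))) = 2793*(-14 + (⅓)/71) = 2793*(-14 + (⅓)*(1/71)) = 2793*(-14 + 1/213) = 2793*(-2981/213) = -2775311/71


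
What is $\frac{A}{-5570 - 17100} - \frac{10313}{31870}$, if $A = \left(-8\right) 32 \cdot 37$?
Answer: $\frac{6807693}{72249290} \approx 0.094225$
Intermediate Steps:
$A = -9472$ ($A = \left(-256\right) 37 = -9472$)
$\frac{A}{-5570 - 17100} - \frac{10313}{31870} = - \frac{9472}{-5570 - 17100} - \frac{10313}{31870} = - \frac{9472}{-22670} - \frac{10313}{31870} = \left(-9472\right) \left(- \frac{1}{22670}\right) - \frac{10313}{31870} = \frac{4736}{11335} - \frac{10313}{31870} = \frac{6807693}{72249290}$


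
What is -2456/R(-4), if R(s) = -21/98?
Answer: 34384/3 ≈ 11461.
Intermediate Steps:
R(s) = -3/14 (R(s) = -21*1/98 = -3/14)
-2456/R(-4) = -2456/(-3/14) = -2456*(-14/3) = 34384/3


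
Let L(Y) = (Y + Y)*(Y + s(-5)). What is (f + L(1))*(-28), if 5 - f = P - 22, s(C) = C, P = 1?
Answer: -504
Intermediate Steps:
f = 26 (f = 5 - (1 - 22) = 5 - 1*(-21) = 5 + 21 = 26)
L(Y) = 2*Y*(-5 + Y) (L(Y) = (Y + Y)*(Y - 5) = (2*Y)*(-5 + Y) = 2*Y*(-5 + Y))
(f + L(1))*(-28) = (26 + 2*1*(-5 + 1))*(-28) = (26 + 2*1*(-4))*(-28) = (26 - 8)*(-28) = 18*(-28) = -504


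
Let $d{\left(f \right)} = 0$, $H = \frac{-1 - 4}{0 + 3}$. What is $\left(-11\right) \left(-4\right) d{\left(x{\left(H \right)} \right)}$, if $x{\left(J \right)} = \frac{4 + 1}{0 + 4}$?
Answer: $0$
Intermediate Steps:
$H = - \frac{5}{3} \approx -1.6667$
$x{\left(J \right)} = \frac{5}{4}$
$\left(-11\right) \left(-4\right) d{\left(x{\left(H \right)} \right)} = \left(-11\right) \left(-4\right) 0 = 44 \cdot 0 = 0$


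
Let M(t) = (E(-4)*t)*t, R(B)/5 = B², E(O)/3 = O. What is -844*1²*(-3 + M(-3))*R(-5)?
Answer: 11710500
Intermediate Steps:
E(O) = 3*O
R(B) = 5*B²
M(t) = -12*t² (M(t) = ((3*(-4))*t)*t = (-12*t)*t = -12*t²)
-844*1²*(-3 + M(-3))*R(-5) = -844*1²*(-3 - 12*(-3)²)*(5*(-5)²) = -844*(-3 - 12*9)*(5*25) = -844*(-3 - 108)*125 = -844*(-111*125) = -844*(-13875) = 11710500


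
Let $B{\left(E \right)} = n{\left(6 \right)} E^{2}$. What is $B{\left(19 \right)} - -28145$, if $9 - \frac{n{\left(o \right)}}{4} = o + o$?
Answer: $23813$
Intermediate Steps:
$n{\left(o \right)} = 36 - 8 o$ ($n{\left(o \right)} = 36 - 4 \left(o + o\right) = 36 - 4 \cdot 2 o = 36 - 8 o$)
$B{\left(E \right)} = - 12 E^{2}$ ($B{\left(E \right)} = \left(36 - 48\right) E^{2} = - 12 E^{2}$)
$B{\left(19 \right)} - -28145 = - 12 \cdot 19^{2} - -28145 = \left(-12\right) 361 + 28145 = -4332 + 28145 = 23813$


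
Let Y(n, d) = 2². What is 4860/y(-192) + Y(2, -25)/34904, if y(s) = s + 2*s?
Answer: -588997/69808 ≈ -8.4374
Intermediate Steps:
y(s) = 3*s
Y(n, d) = 4
4860/y(-192) + Y(2, -25)/34904 = 4860/((3*(-192))) + 4/34904 = 4860/(-576) + 4*(1/34904) = 4860*(-1/576) + 1/8726 = -135/16 + 1/8726 = -588997/69808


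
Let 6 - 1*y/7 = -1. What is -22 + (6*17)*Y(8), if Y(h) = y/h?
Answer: 2411/4 ≈ 602.75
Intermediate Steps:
y = 49 (y = 42 - 7*(-1) = 42 + 7 = 49)
Y(h) = 49/h
-22 + (6*17)*Y(8) = -22 + (6*17)*(49/8) = -22 + 102*(49*(1/8)) = -22 + 102*(49/8) = -22 + 2499/4 = 2411/4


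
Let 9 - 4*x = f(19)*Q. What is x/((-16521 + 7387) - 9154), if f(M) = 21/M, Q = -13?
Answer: -37/115824 ≈ -0.00031945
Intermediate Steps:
x = 111/19 (x = 9/4 - 21/19*(-13)/4 = 9/4 - 21*(1/19)*(-13)/4 = 9/4 - 21*(-13)/76 = 9/4 - ¼*(-273/19) = 9/4 + 273/76 = 111/19 ≈ 5.8421)
x/((-16521 + 7387) - 9154) = 111/(19*((-16521 + 7387) - 9154)) = 111/(19*(-9134 - 9154)) = (111/19)/(-18288) = (111/19)*(-1/18288) = -37/115824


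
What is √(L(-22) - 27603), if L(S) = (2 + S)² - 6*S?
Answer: I*√27071 ≈ 164.53*I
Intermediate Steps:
√(L(-22) - 27603) = √(((2 - 22)² - 6*(-22)) - 27603) = √(((-20)² + 132) - 27603) = √((400 + 132) - 27603) = √(532 - 27603) = √(-27071) = I*√27071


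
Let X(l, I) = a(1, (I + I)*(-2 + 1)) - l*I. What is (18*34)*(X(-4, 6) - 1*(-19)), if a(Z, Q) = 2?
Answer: 27540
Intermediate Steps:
X(l, I) = 2 - I*l (X(l, I) = 2 - l*I = 2 - I*l)
(18*34)*(X(-4, 6) - 1*(-19)) = (18*34)*((2 - 1*6*(-4)) - 1*(-19)) = 612*((2 + 24) + 19) = 612*(26 + 19) = 612*45 = 27540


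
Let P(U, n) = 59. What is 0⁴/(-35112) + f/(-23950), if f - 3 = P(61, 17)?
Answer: -31/11975 ≈ -0.0025887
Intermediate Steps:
f = 62 (f = 3 + 59 = 62)
0⁴/(-35112) + f/(-23950) = 0⁴/(-35112) + 62/(-23950) = 0*(-1/35112) + 62*(-1/23950) = 0 - 31/11975 = -31/11975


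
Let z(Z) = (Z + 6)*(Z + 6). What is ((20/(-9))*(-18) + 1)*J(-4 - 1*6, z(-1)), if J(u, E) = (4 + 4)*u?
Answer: -3280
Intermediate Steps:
z(Z) = (6 + Z)² (z(Z) = (6 + Z)*(6 + Z) = (6 + Z)²)
J(u, E) = 8*u
((20/(-9))*(-18) + 1)*J(-4 - 1*6, z(-1)) = ((20/(-9))*(-18) + 1)*(8*(-4 - 1*6)) = ((20*(-⅑))*(-18) + 1)*(8*(-4 - 6)) = (-20/9*(-18) + 1)*(8*(-10)) = (40 + 1)*(-80) = 41*(-80) = -3280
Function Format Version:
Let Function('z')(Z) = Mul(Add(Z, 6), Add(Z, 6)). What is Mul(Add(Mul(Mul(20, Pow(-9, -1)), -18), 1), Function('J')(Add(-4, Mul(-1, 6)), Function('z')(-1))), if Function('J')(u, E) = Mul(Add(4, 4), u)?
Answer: -3280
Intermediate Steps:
Function('z')(Z) = Pow(Add(6, Z), 2) (Function('z')(Z) = Mul(Add(6, Z), Add(6, Z)) = Pow(Add(6, Z), 2))
Function('J')(u, E) = Mul(8, u)
Mul(Add(Mul(Mul(20, Pow(-9, -1)), -18), 1), Function('J')(Add(-4, Mul(-1, 6)), Function('z')(-1))) = Mul(Add(Mul(Mul(20, Pow(-9, -1)), -18), 1), Mul(8, Add(-4, Mul(-1, 6)))) = Mul(Add(Mul(Mul(20, Rational(-1, 9)), -18), 1), Mul(8, Add(-4, -6))) = Mul(Add(Mul(Rational(-20, 9), -18), 1), Mul(8, -10)) = Mul(Add(40, 1), -80) = Mul(41, -80) = -3280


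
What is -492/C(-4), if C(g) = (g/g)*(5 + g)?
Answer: -492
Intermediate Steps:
C(g) = 5 + g (C(g) = 1*(5 + g) = 5 + g)
-492/C(-4) = -492/(5 - 4) = -492/1 = -492*1 = -492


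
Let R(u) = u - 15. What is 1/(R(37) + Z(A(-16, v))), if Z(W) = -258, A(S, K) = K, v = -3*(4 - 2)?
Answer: -1/236 ≈ -0.0042373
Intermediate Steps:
v = -6 (v = -3*2 = -6)
R(u) = -15 + u
1/(R(37) + Z(A(-16, v))) = 1/((-15 + 37) - 258) = 1/(22 - 258) = 1/(-236) = -1/236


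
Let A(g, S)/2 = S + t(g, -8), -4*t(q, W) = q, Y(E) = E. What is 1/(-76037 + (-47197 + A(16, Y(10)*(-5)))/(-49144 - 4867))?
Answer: -54011/4106787102 ≈ -1.3152e-5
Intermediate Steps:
t(q, W) = -q/4
A(g, S) = 2*S - g/2 (A(g, S) = 2*(S - g/4) = 2*S - g/2)
1/(-76037 + (-47197 + A(16, Y(10)*(-5)))/(-49144 - 4867)) = 1/(-76037 + (-47197 + (2*(10*(-5)) - 1/2*16))/(-49144 - 4867)) = 1/(-76037 + (-47197 + (2*(-50) - 8))/(-54011)) = 1/(-76037 + (-47197 + (-100 - 8))*(-1/54011)) = 1/(-76037 + (-47197 - 108)*(-1/54011)) = 1/(-76037 - 47305*(-1/54011)) = 1/(-76037 + 47305/54011) = 1/(-4106787102/54011) = -54011/4106787102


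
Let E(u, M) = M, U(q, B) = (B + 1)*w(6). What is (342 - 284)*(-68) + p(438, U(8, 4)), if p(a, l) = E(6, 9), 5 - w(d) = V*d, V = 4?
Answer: -3935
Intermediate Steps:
w(d) = 5 - 4*d
U(q, B) = -19 - 19*B (U(q, B) = (B + 1)*(5 - 4*6) = (1 + B)*(5 - 24) = (1 + B)*(-19) = -19 - 19*B)
p(a, l) = 9
(342 - 284)*(-68) + p(438, U(8, 4)) = (342 - 284)*(-68) + 9 = 58*(-68) + 9 = -3944 + 9 = -3935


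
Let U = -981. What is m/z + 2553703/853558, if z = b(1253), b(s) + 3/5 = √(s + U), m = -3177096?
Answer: -40660193416447/5796512378 - 317709600*√17/6791 ≈ -1.9991e+5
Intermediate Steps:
b(s) = -⅗ + √(-981 + s) (b(s) = -⅗ + √(s - 981) = -⅗ + √(-981 + s))
z = -⅗ + 4*√17 (z = -⅗ + √(-981 + 1253) = -⅗ + √272 = -⅗ + 4*√17 ≈ 15.892)
m/z + 2553703/853558 = -3177096/(-⅗ + 4*√17) + 2553703/853558 = 2553703/853558 - 3177096/(-⅗ + 4*√17)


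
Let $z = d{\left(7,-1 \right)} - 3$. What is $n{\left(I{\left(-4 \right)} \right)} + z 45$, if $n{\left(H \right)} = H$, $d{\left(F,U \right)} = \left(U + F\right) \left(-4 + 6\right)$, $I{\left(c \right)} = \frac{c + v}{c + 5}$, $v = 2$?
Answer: $403$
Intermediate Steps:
$I{\left(c \right)} = \frac{2 + c}{5 + c}$ ($I{\left(c \right)} = \frac{c + 2}{c + 5} = \frac{2 + c}{5 + c}$)
$d{\left(F,U \right)} = 2 F + 2 U$ ($d{\left(F,U \right)} = \left(F + U\right) 2 = 2 F + 2 U$)
$z = 9$ ($z = \left(2 \cdot 7 + 2 \left(-1\right)\right) - 3 = \left(14 - 2\right) - 3 = 12 - 3 = 9$)
$n{\left(I{\left(-4 \right)} \right)} + z 45 = \frac{2 - 4}{5 - 4} + 9 \cdot 45 = 1^{-1} \left(-2\right) + 405 = 1 \left(-2\right) + 405 = -2 + 405 = 403$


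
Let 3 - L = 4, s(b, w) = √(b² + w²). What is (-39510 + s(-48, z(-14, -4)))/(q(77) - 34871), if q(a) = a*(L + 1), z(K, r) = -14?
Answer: 39460/34871 ≈ 1.1316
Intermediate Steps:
L = -1 (L = 3 - 1*4 = 3 - 4 = -1)
q(a) = 0 (q(a) = a*(-1 + 1) = a*0 = 0)
(-39510 + s(-48, z(-14, -4)))/(q(77) - 34871) = (-39510 + √((-48)² + (-14)²))/(0 - 34871) = (-39510 + √(2304 + 196))/(-34871) = (-39510 + √2500)*(-1/34871) = (-39510 + 50)*(-1/34871) = -39460*(-1/34871) = 39460/34871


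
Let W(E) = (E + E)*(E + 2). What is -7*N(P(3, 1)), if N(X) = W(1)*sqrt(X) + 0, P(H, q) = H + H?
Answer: -42*sqrt(6) ≈ -102.88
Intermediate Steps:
W(E) = 2*E*(2 + E) (W(E) = (2*E)*(2 + E) = 2*E*(2 + E))
P(H, q) = 2*H
N(X) = 6*sqrt(X) (N(X) = (2*1*(2 + 1))*sqrt(X) + 0 = (2*1*3)*sqrt(X) + 0 = 6*sqrt(X) + 0 = 6*sqrt(X))
-7*N(P(3, 1)) = -42*sqrt(2*3) = -42*sqrt(6)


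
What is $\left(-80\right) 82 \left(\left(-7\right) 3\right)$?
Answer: $137760$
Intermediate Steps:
$\left(-80\right) 82 \left(\left(-7\right) 3\right) = \left(-6560\right) \left(-21\right) = 137760$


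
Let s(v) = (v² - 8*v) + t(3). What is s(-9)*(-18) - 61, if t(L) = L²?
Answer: -2977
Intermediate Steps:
s(v) = 9 + v² - 8*v (s(v) = (v² - 8*v) + 3² = (v² - 8*v) + 9 = 9 + v² - 8*v)
s(-9)*(-18) - 61 = (9 + (-9)² - 8*(-9))*(-18) - 61 = (9 + 81 + 72)*(-18) - 61 = 162*(-18) - 61 = -2916 - 61 = -2977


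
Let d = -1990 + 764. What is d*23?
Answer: -28198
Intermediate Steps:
d = -1226
d*23 = -1226*23 = -28198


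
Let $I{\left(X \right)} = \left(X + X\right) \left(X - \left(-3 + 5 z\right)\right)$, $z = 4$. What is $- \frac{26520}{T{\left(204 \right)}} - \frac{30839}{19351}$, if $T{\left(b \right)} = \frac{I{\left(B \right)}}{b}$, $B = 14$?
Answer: $\frac{8723988967}{135457} \approx 64404.0$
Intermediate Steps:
$I{\left(X \right)} = 2 X \left(-17 + X\right)$ ($I{\left(X \right)} = \left(X + X\right) \left(X + \left(\left(-5\right) 4 + 3\right)\right) = 2 X \left(X + \left(-20 + 3\right)\right) = 2 X \left(X - 17\right) = 2 X \left(-17 + X\right)$)
$T{\left(b \right)} = - \frac{84}{b}$ ($T{\left(b \right)} = \frac{2 \cdot 14 \left(-17 + 14\right)}{b} = \frac{2 \cdot 14 \left(-3\right)}{b} = - \frac{84}{b}$)
$- \frac{26520}{T{\left(204 \right)}} - \frac{30839}{19351} = - \frac{26520}{\left(-84\right) \frac{1}{204}} - \frac{30839}{19351} = - \frac{26520}{- \frac{7}{17}} - \frac{30839}{19351} = \left(-26520\right) \left(- \frac{17}{7}\right) - \frac{30839}{19351} = \frac{450840}{7} - \frac{30839}{19351} = \frac{8723988967}{135457}$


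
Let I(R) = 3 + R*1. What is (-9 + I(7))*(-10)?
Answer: -10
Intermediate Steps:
I(R) = 3 + R
(-9 + I(7))*(-10) = (-9 + (3 + 7))*(-10) = (-9 + 10)*(-10) = 1*(-10) = -10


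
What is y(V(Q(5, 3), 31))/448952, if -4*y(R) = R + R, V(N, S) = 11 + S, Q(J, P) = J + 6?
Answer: -3/64136 ≈ -4.6776e-5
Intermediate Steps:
Q(J, P) = 6 + J
y(R) = -R/2 (y(R) = -(R + R)/4 = -R/2)
y(V(Q(5, 3), 31))/448952 = -(11 + 31)/2/448952 = -1/2*42*(1/448952) = -21*1/448952 = -3/64136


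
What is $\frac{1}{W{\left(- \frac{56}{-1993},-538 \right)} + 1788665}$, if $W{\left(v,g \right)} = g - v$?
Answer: $\frac{1993}{3563737055} \approx 5.5924 \cdot 10^{-7}$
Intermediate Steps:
$\frac{1}{W{\left(- \frac{56}{-1993},-538 \right)} + 1788665} = \frac{1}{\left(-538 - - \frac{56}{-1993}\right) + 1788665} = \frac{1}{\left(-538 - \left(-56\right) \left(- \frac{1}{1993}\right)\right) + 1788665} = \frac{1}{\left(-538 - \frac{56}{1993}\right) + 1788665} = \frac{1}{- \frac{1072290}{1993} + 1788665} = \frac{1}{\frac{3563737055}{1993}} = \frac{1993}{3563737055}$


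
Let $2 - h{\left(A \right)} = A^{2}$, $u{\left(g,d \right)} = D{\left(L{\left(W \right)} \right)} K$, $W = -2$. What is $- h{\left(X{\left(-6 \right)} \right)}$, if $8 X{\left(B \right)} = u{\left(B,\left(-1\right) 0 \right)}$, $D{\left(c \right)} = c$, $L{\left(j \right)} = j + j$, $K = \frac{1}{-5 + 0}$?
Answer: $- \frac{199}{100} \approx -1.99$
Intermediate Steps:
$K = - \frac{1}{5}$ ($K = \frac{1}{-5} = - \frac{1}{5} \approx -0.2$)
$L{\left(j \right)} = 2 j$
$u{\left(g,d \right)} = \frac{4}{5}$ ($u{\left(g,d \right)} = 2 \left(-2\right) \left(- \frac{1}{5}\right) = \left(-4\right) \left(- \frac{1}{5}\right) = \frac{4}{5}$)
$X{\left(B \right)} = \frac{1}{10}$ ($X{\left(B \right)} = \frac{1}{8} \cdot \frac{4}{5} = \frac{1}{10}$)
$h{\left(A \right)} = 2 - A^{2}$
$- h{\left(X{\left(-6 \right)} \right)} = - (2 - \left(\frac{1}{10}\right)^{2}) = - (2 - \frac{1}{100}) = \left(-1\right) \frac{199}{100} = - \frac{199}{100}$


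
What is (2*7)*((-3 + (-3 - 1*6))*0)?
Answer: 0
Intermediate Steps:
(2*7)*((-3 + (-3 - 1*6))*0) = 14*((-3 + (-3 - 6))*0) = 14*((-3 - 9)*0) = 14*(-12*0) = 14*0 = 0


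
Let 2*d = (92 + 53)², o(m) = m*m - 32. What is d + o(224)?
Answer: 121313/2 ≈ 60657.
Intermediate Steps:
o(m) = -32 + m² (o(m) = m² - 32 = -32 + m²)
d = 21025/2 (d = (92 + 53)²/2 = (½)*145² = (½)*21025 = 21025/2 ≈ 10513.)
d + o(224) = 21025/2 + (-32 + 224²) = 21025/2 + (-32 + 50176) = 21025/2 + 50144 = 121313/2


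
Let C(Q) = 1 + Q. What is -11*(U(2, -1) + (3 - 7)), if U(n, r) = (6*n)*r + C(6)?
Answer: 99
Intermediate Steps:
U(n, r) = 7 + 6*n*r (U(n, r) = (6*n)*r + (1 + 6) = 6*n*r + 7 = 7 + 6*n*r)
-11*(U(2, -1) + (3 - 7)) = -11*((7 + 6*2*(-1)) + (3 - 7)) = -11*((7 - 12) - 4) = -11*(-5 - 4) = -11*(-9) = 99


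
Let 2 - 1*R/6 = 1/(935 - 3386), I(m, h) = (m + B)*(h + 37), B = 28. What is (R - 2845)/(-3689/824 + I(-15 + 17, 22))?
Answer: -146707432/91428019 ≈ -1.6046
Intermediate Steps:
I(m, h) = (28 + m)*(37 + h) (I(m, h) = (m + 28)*(h + 37) = (28 + m)*(37 + h))
R = 9806/817 (R = 12 - 6/(935 - 3386) = 12 - 6/(-2451) = 12 - 6*(-1/2451) = 12 + 2/817 = 9806/817 ≈ 12.002)
(R - 2845)/(-3689/824 + I(-15 + 17, 22)) = (9806/817 - 2845)/(-3689/824 + (1036 + 28*22 + 37*(-15 + 17) + 22*(-15 + 17))) = -2314559/(817*(-3689*1/824 + (1036 + 616 + 37*2 + 22*2))) = -2314559/(817*(-3689/824 + (1036 + 616 + 74 + 44))) = -2314559/(817*(-3689/824 + 1770)) = -2314559/(817*1454791/824) = -2314559/817*824/1454791 = -146707432/91428019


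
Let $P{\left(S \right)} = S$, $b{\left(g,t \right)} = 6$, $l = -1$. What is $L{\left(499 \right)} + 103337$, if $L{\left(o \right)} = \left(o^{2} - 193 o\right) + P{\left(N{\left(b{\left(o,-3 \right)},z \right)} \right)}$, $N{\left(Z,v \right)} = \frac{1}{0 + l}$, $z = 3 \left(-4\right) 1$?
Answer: $256030$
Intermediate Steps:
$z = -12$ ($z = \left(-12\right) 1 = -12$)
$N{\left(Z,v \right)} = -1$ ($N{\left(Z,v \right)} = \frac{1}{0 - 1} = \frac{1}{-1} = -1$)
$L{\left(o \right)} = -1 + o^{2} - 193 o$ ($L{\left(o \right)} = \left(o^{2} - 193 o\right) - 1 = -1 + o^{2} - 193 o$)
$L{\left(499 \right)} + 103337 = \left(-1 + 499^{2} - 96307\right) + 103337 = \left(-1 + 249001 - 96307\right) + 103337 = 152693 + 103337 = 256030$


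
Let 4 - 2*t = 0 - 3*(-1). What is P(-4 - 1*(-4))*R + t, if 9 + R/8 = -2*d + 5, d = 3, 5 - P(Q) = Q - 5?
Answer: -1599/2 ≈ -799.50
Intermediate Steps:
P(Q) = 10 - Q (P(Q) = 5 - (Q - 5) = 5 - (-5 + Q) = 5 + (5 - Q) = 10 - Q)
t = 1/2 (t = 2 - (0 - 3*(-1))/2 = 2 - (0 + 3)/2 = 2 - 1/2*3 = 2 - 3/2 = 1/2 ≈ 0.50000)
R = -80 (R = -72 + 8*(-2*3 + 5) = -72 + 8*(-6 + 5) = -72 + 8*(-1) = -72 - 8 = -80)
P(-4 - 1*(-4))*R + t = (10 - (-4 - 1*(-4)))*(-80) + 1/2 = (10 - (-4 + 4))*(-80) + 1/2 = (10 - 1*0)*(-80) + 1/2 = (10 + 0)*(-80) + 1/2 = 10*(-80) + 1/2 = -800 + 1/2 = -1599/2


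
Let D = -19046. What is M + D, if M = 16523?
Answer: -2523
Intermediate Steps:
M + D = 16523 - 19046 = -2523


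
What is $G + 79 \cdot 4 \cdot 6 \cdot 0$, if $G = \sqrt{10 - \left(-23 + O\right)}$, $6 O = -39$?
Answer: $\frac{\sqrt{158}}{2} \approx 6.2849$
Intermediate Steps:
$O = - \frac{13}{2}$ ($O = \frac{1}{6} \left(-39\right) = - \frac{13}{2} \approx -6.5$)
$G = \frac{\sqrt{158}}{2}$ ($G = \sqrt{10 + \left(23 - - \frac{13}{2}\right)} = \sqrt{10 + \left(23 + \frac{13}{2}\right)} = \sqrt{10 + \frac{59}{2}} = \sqrt{\frac{79}{2}} = \frac{\sqrt{158}}{2} \approx 6.2849$)
$G + 79 \cdot 4 \cdot 6 \cdot 0 = \frac{\sqrt{158}}{2} + 79 \cdot 4 \cdot 6 \cdot 0 = \frac{\sqrt{158}}{2} + 79 \cdot 24 \cdot 0 = \frac{\sqrt{158}}{2} + 79 \cdot 0 = \frac{\sqrt{158}}{2} + 0 = \frac{\sqrt{158}}{2}$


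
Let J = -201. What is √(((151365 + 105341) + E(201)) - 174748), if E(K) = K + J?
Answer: √81958 ≈ 286.28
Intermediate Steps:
E(K) = -201 + K (E(K) = K - 201 = -201 + K)
√(((151365 + 105341) + E(201)) - 174748) = √(((151365 + 105341) + (-201 + 201)) - 174748) = √((256706 + 0) - 174748) = √(256706 - 174748) = √81958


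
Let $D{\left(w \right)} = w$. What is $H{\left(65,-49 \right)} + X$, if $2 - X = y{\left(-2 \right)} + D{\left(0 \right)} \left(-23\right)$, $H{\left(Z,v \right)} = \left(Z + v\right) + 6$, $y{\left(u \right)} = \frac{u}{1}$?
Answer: $26$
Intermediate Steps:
$y{\left(u \right)} = u$ ($y{\left(u \right)} = u 1 = u$)
$H{\left(Z,v \right)} = 6 + Z + v$
$X = 4$ ($X = 2 - \left(-2 + 0 \left(-23\right)\right) = 2 - \left(-2 + 0\right) = 2 - -2 = 2 + 2 = 4$)
$H{\left(65,-49 \right)} + X = \left(6 + 65 - 49\right) + 4 = 22 + 4 = 26$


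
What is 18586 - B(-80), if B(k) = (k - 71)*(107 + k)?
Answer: 22663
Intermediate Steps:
B(k) = (-71 + k)*(107 + k)
18586 - B(-80) = 18586 - (-7597 + (-80)² + 36*(-80)) = 18586 - (-7597 + 6400 - 2880) = 18586 - 1*(-4077) = 18586 + 4077 = 22663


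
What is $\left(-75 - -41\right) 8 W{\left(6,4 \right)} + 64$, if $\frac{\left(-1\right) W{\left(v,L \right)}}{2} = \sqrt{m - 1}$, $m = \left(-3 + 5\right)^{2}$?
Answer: $64 + 544 \sqrt{3} \approx 1006.2$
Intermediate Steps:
$m = 4$ ($m = 2^{2} = 4$)
$W{\left(v,L \right)} = - 2 \sqrt{3}$ ($W{\left(v,L \right)} = - 2 \sqrt{4 - 1} = - 2 \sqrt{3}$)
$\left(-75 - -41\right) 8 W{\left(6,4 \right)} + 64 = \left(-75 - -41\right) 8 \left(- 2 \sqrt{3}\right) + 64 = \left(-75 + 41\right) \left(- 16 \sqrt{3}\right) + 64 = - 34 \left(- 16 \sqrt{3}\right) + 64 = 544 \sqrt{3} + 64 = 64 + 544 \sqrt{3}$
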